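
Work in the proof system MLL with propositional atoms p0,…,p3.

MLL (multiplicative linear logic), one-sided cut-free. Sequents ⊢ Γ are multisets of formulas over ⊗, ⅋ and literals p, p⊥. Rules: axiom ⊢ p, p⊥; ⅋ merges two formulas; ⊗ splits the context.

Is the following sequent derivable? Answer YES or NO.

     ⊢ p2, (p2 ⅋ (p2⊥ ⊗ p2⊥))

Derivation trace:
[⅋]  ⊢ p2, (p2 ⅋ (p2⊥ ⊗ p2⊥))
  [⊗]  ⊢ p2, p2, (p2⊥ ⊗ p2⊥)
    [Ax]  ⊢ p2, p2⊥
    [Ax]  ⊢ p2, p2⊥

Result: YES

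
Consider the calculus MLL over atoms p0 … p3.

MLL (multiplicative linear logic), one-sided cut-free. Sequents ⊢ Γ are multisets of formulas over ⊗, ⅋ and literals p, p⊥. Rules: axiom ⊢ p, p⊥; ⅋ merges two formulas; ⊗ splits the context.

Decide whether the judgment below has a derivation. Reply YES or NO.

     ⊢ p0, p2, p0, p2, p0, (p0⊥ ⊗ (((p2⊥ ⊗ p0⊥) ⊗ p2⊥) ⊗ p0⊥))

Proof tree:
[⊗]  ⊢ p0, p2, p0, p2, p0, (p0⊥ ⊗ (((p2⊥ ⊗ p0⊥) ⊗ p2⊥) ⊗ p0⊥))
  [Ax]  ⊢ p0, p0⊥
  [⊗]  ⊢ p2, p0, p2, p0, (((p2⊥ ⊗ p0⊥) ⊗ p2⊥) ⊗ p0⊥)
    [⊗]  ⊢ p2, p0, p2, ((p2⊥ ⊗ p0⊥) ⊗ p2⊥)
      [⊗]  ⊢ p2, p0, (p2⊥ ⊗ p0⊥)
        [Ax]  ⊢ p2, p2⊥
        [Ax]  ⊢ p0, p0⊥
      [Ax]  ⊢ p2, p2⊥
    [Ax]  ⊢ p0, p0⊥

Result: YES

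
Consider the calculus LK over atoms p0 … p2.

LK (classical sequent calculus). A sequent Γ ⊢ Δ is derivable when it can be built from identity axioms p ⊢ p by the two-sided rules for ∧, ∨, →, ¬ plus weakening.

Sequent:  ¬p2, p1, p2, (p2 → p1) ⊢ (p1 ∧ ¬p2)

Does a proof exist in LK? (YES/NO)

Derivation trace:
[∧R] ¬p2, p1, p2, (p2 → p1) ⊢ (p1 ∧ ¬p2)
  [→L] p2, (p2 → p1) ⊢ p1
    [Ax] p2 ⊢ p2
    [Ax] p1 ⊢ p1
  [¬L] p1, ¬p2 ⊢ ¬p2
    [WL] p1 ⊢ p2, ¬p2
      [¬R]  ⊢ p2, ¬p2
        [Ax] p2 ⊢ p2

Result: YES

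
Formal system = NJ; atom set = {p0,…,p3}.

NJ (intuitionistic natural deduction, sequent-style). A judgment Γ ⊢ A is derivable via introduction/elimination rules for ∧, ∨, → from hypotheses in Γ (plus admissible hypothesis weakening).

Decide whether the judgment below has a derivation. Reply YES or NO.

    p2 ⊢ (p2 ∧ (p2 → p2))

Proof tree:
[∧I] p2 ⊢ (p2 ∧ (p2 → p2))
  [Ax] p2 ⊢ p2
  [→I]  ⊢ (p2 → p2)
    [Ax] p2 ⊢ p2

Result: YES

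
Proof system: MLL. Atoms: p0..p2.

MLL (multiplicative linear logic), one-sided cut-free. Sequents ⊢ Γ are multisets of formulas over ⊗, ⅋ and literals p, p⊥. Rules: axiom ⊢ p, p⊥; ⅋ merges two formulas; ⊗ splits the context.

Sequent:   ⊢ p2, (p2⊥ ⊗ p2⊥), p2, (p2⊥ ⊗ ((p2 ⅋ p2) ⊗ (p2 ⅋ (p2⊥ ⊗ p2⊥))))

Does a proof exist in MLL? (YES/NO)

Proof tree:
[⊗]  ⊢ p2, (p2⊥ ⊗ p2⊥), p2, (p2⊥ ⊗ ((p2 ⅋ p2) ⊗ (p2 ⅋ (p2⊥ ⊗ p2⊥))))
  [Ax]  ⊢ p2, p2⊥
  [⊗]  ⊢ (p2⊥ ⊗ p2⊥), p2, ((p2 ⅋ p2) ⊗ (p2 ⅋ (p2⊥ ⊗ p2⊥)))
    [⅋]  ⊢ (p2⊥ ⊗ p2⊥), (p2 ⅋ p2)
      [⊗]  ⊢ p2, p2, (p2⊥ ⊗ p2⊥)
        [Ax]  ⊢ p2, p2⊥
        [Ax]  ⊢ p2, p2⊥
    [⅋]  ⊢ p2, (p2 ⅋ (p2⊥ ⊗ p2⊥))
      [⊗]  ⊢ p2, p2, (p2⊥ ⊗ p2⊥)
        [Ax]  ⊢ p2, p2⊥
        [Ax]  ⊢ p2, p2⊥

Result: YES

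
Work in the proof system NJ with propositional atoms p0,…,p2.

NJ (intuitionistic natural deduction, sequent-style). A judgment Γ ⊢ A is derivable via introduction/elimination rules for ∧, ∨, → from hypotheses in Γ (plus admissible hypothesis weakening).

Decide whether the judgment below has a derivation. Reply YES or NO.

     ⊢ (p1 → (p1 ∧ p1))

Proof tree:
[→I]  ⊢ (p1 → (p1 ∧ p1))
  [∧I] p1 ⊢ (p1 ∧ p1)
    [Ax] p1 ⊢ p1
    [Ax] p1 ⊢ p1

Result: YES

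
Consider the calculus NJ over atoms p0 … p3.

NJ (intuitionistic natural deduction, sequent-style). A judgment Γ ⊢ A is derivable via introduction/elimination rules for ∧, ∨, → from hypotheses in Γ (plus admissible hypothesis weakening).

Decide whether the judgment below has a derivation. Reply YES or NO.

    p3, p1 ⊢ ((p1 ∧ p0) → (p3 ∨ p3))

Derivation (root first):
[→I] p3, p1 ⊢ ((p1 ∧ p0) → (p3 ∨ p3))
  [Wk] p3, (p1 ∧ p0), p1 ⊢ (p3 ∨ p3)
    [Wk] p3, (p1 ∧ p0) ⊢ (p3 ∨ p3)
      [∨I₂] p3 ⊢ (p3 ∨ p3)
        [Ax] p3 ⊢ p3

Result: YES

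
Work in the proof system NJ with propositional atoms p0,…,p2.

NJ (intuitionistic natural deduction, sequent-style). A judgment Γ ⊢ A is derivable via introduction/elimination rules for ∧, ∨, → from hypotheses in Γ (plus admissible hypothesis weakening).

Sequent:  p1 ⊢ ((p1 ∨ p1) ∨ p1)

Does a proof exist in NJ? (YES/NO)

Proof tree:
[∨I₁] p1 ⊢ ((p1 ∨ p1) ∨ p1)
  [∨I₂] p1 ⊢ (p1 ∨ p1)
    [Ax] p1 ⊢ p1

Result: YES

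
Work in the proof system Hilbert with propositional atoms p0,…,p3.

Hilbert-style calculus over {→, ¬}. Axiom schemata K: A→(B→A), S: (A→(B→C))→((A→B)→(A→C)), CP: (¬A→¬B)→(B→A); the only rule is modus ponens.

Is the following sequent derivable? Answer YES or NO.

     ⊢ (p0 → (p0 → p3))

Enumerate valuations to refute Γ ⊢ Δ:
  v=0000: Γ:[] Δ:[(p0 → (p0 → p3))=T] refutes=False
  v=0001: Γ:[] Δ:[(p0 → (p0 → p3))=T] refutes=False
  v=0010: Γ:[] Δ:[(p0 → (p0 → p3))=T] refutes=False
  v=0011: Γ:[] Δ:[(p0 → (p0 → p3))=T] refutes=False
  v=0100: Γ:[] Δ:[(p0 → (p0 → p3))=T] refutes=False
  v=0101: Γ:[] Δ:[(p0 → (p0 → p3))=T] refutes=False
  v=0110: Γ:[] Δ:[(p0 → (p0 → p3))=T] refutes=False
  v=0111: Γ:[] Δ:[(p0 → (p0 → p3))=T] refutes=False
  v=1000: Γ:[] Δ:[(p0 → (p0 → p3))=F] refutes=True  ← countermodel

Result: NO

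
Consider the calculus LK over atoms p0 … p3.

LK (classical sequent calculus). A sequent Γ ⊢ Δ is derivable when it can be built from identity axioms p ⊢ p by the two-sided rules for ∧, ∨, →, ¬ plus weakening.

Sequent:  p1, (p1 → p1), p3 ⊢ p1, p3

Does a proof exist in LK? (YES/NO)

Proof tree:
[WL] p1, (p1 → p1), p3 ⊢ p1, p3
  [→L] p1, (p1 → p1) ⊢ p1, p3
    [Ax] p1 ⊢ p1
    [WR] p1 ⊢ p1, p3, p3
      [WR] p1 ⊢ p1, p3
        [Ax] p1 ⊢ p1

Result: YES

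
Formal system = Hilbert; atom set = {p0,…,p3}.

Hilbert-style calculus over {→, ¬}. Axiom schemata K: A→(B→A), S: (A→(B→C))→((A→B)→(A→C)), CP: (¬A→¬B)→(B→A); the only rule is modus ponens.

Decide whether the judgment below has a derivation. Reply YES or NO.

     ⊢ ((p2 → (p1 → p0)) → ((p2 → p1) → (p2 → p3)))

Truth-table refutation:
  v=0000: Γ:[] Δ:[((p2 → (p1 → p0)) → ((p2 → p1) → (p2 → p3)))=T] refutes=False
  v=0001: Γ:[] Δ:[((p2 → (p1 → p0)) → ((p2 → p1) → (p2 → p3)))=T] refutes=False
  v=0010: Γ:[] Δ:[((p2 → (p1 → p0)) → ((p2 → p1) → (p2 → p3)))=T] refutes=False
  v=0011: Γ:[] Δ:[((p2 → (p1 → p0)) → ((p2 → p1) → (p2 → p3)))=T] refutes=False
  v=0100: Γ:[] Δ:[((p2 → (p1 → p0)) → ((p2 → p1) → (p2 → p3)))=T] refutes=False
  v=0101: Γ:[] Δ:[((p2 → (p1 → p0)) → ((p2 → p1) → (p2 → p3)))=T] refutes=False
  v=0110: Γ:[] Δ:[((p2 → (p1 → p0)) → ((p2 → p1) → (p2 → p3)))=T] refutes=False
  v=0111: Γ:[] Δ:[((p2 → (p1 → p0)) → ((p2 → p1) → (p2 → p3)))=T] refutes=False
  v=1000: Γ:[] Δ:[((p2 → (p1 → p0)) → ((p2 → p1) → (p2 → p3)))=T] refutes=False
  v=1001: Γ:[] Δ:[((p2 → (p1 → p0)) → ((p2 → p1) → (p2 → p3)))=T] refutes=False
  v=1010: Γ:[] Δ:[((p2 → (p1 → p0)) → ((p2 → p1) → (p2 → p3)))=T] refutes=False
  v=1011: Γ:[] Δ:[((p2 → (p1 → p0)) → ((p2 → p1) → (p2 → p3)))=T] refutes=False
  v=1100: Γ:[] Δ:[((p2 → (p1 → p0)) → ((p2 → p1) → (p2 → p3)))=T] refutes=False
  v=1101: Γ:[] Δ:[((p2 → (p1 → p0)) → ((p2 → p1) → (p2 → p3)))=T] refutes=False
  v=1110: Γ:[] Δ:[((p2 → (p1 → p0)) → ((p2 → p1) → (p2 → p3)))=F] refutes=True  ← countermodel

Result: NO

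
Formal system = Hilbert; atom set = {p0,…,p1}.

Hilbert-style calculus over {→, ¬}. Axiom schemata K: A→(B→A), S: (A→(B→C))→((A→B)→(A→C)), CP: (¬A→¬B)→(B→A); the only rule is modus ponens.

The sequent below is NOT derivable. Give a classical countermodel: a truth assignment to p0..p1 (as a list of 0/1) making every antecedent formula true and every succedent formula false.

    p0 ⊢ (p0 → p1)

Search for a countermodel by truth-table:
  v=00: Γ:[p0=F] Δ:[(p0 → p1)=T] refutes=False
  v=01: Γ:[p0=F] Δ:[(p0 → p1)=T] refutes=False
  v=10: Γ:[p0=T] Δ:[(p0 → p1)=F] refutes=True  ← countermodel

Result: [1, 0]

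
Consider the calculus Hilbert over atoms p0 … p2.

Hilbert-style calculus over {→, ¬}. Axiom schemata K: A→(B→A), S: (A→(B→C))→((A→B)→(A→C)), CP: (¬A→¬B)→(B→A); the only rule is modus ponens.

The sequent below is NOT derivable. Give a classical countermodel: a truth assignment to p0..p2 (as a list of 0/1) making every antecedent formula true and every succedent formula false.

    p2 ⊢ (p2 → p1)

Enumerate valuations to refute Γ ⊢ Δ:
  v=000: Γ:[p2=F] Δ:[(p2 → p1)=T] refutes=False
  v=001: Γ:[p2=T] Δ:[(p2 → p1)=F] refutes=True  ← countermodel

Result: [0, 0, 1]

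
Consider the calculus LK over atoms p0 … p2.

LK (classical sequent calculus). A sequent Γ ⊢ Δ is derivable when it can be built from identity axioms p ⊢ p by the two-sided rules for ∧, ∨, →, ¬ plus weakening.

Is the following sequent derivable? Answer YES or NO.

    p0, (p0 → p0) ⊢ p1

Truth-table refutation:
  v=000: Γ:[p0=F, (p0 → p0)=T] Δ:[p1=F] refutes=False
  v=001: Γ:[p0=F, (p0 → p0)=T] Δ:[p1=F] refutes=False
  v=010: Γ:[p0=F, (p0 → p0)=T] Δ:[p1=T] refutes=False
  v=011: Γ:[p0=F, (p0 → p0)=T] Δ:[p1=T] refutes=False
  v=100: Γ:[p0=T, (p0 → p0)=T] Δ:[p1=F] refutes=True  ← countermodel

Result: NO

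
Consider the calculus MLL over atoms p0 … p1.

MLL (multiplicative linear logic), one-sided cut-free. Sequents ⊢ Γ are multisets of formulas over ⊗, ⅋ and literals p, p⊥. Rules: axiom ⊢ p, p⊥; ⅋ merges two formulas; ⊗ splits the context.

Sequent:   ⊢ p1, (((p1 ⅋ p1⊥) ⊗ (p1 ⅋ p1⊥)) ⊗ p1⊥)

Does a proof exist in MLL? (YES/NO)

Proof tree:
[⊗]  ⊢ p1, (((p1 ⅋ p1⊥) ⊗ (p1 ⅋ p1⊥)) ⊗ p1⊥)
  [⊗]  ⊢ ((p1 ⅋ p1⊥) ⊗ (p1 ⅋ p1⊥))
    [⅋]  ⊢ (p1 ⅋ p1⊥)
      [Ax]  ⊢ p1, p1⊥
    [⅋]  ⊢ (p1 ⅋ p1⊥)
      [Ax]  ⊢ p1, p1⊥
  [Ax]  ⊢ p1, p1⊥

Result: YES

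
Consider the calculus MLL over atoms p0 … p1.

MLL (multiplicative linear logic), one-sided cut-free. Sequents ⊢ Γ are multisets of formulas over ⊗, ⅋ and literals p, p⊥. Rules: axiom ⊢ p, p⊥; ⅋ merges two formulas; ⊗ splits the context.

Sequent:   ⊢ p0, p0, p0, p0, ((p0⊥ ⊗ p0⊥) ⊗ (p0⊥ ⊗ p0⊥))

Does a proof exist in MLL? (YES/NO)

Derivation trace:
[⊗]  ⊢ p0, p0, p0, p0, ((p0⊥ ⊗ p0⊥) ⊗ (p0⊥ ⊗ p0⊥))
  [⊗]  ⊢ p0, p0, (p0⊥ ⊗ p0⊥)
    [Ax]  ⊢ p0, p0⊥
    [Ax]  ⊢ p0, p0⊥
  [⊗]  ⊢ p0, p0, (p0⊥ ⊗ p0⊥)
    [Ax]  ⊢ p0, p0⊥
    [Ax]  ⊢ p0, p0⊥

Result: YES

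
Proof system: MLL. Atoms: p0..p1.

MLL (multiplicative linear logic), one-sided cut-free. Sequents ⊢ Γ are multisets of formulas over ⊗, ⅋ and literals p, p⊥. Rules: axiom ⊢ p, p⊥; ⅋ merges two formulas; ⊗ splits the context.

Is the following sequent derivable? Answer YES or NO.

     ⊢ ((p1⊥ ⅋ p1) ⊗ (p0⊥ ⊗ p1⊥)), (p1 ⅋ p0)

Derivation trace:
[⅋]  ⊢ ((p1⊥ ⅋ p1) ⊗ (p0⊥ ⊗ p1⊥)), (p1 ⅋ p0)
  [⊗]  ⊢ p0, p1, ((p1⊥ ⅋ p1) ⊗ (p0⊥ ⊗ p1⊥))
    [⅋]  ⊢ (p1⊥ ⅋ p1)
      [Ax]  ⊢ p1, p1⊥
    [⊗]  ⊢ p0, p1, (p0⊥ ⊗ p1⊥)
      [Ax]  ⊢ p0, p0⊥
      [Ax]  ⊢ p1, p1⊥

Result: YES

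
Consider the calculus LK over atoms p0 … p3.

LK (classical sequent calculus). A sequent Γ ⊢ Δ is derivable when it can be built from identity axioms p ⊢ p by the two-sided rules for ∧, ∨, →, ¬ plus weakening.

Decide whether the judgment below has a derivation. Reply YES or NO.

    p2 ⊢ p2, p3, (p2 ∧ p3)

Derivation trace:
[∧R] p2 ⊢ p2, p3, (p2 ∧ p3)
  [Ax] p2 ⊢ p2
  [WR] p2 ⊢ p2, p3, p3
    [WR] p2 ⊢ p2, p3
      [Ax] p2 ⊢ p2

Result: YES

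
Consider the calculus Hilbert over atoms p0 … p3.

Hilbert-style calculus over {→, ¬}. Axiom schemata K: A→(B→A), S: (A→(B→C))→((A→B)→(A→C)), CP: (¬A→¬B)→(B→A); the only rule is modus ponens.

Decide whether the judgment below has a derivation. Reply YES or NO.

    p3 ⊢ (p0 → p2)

Search for a countermodel by truth-table:
  v=0000: Γ:[p3=F] Δ:[(p0 → p2)=T] refutes=False
  v=0001: Γ:[p3=T] Δ:[(p0 → p2)=T] refutes=False
  v=0010: Γ:[p3=F] Δ:[(p0 → p2)=T] refutes=False
  v=0011: Γ:[p3=T] Δ:[(p0 → p2)=T] refutes=False
  v=0100: Γ:[p3=F] Δ:[(p0 → p2)=T] refutes=False
  v=0101: Γ:[p3=T] Δ:[(p0 → p2)=T] refutes=False
  v=0110: Γ:[p3=F] Δ:[(p0 → p2)=T] refutes=False
  v=0111: Γ:[p3=T] Δ:[(p0 → p2)=T] refutes=False
  v=1000: Γ:[p3=F] Δ:[(p0 → p2)=F] refutes=False
  v=1001: Γ:[p3=T] Δ:[(p0 → p2)=F] refutes=True  ← countermodel

Result: NO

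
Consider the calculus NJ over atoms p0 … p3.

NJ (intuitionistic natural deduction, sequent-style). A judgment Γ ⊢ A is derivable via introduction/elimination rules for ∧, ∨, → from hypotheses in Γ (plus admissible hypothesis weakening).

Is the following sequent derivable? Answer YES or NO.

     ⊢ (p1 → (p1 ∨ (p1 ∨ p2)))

Derivation (root first):
[→I]  ⊢ (p1 → (p1 ∨ (p1 ∨ p2)))
  [∨I₂] p1 ⊢ (p1 ∨ (p1 ∨ p2))
    [∨I₁] p1 ⊢ (p1 ∨ p2)
      [Ax] p1 ⊢ p1

Result: YES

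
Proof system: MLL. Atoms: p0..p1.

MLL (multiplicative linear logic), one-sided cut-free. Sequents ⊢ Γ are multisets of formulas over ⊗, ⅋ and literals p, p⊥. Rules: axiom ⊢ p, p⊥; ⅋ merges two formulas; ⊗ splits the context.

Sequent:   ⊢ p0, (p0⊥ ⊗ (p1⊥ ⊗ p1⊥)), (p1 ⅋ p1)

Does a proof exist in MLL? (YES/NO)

Proof tree:
[⅋]  ⊢ p0, (p0⊥ ⊗ (p1⊥ ⊗ p1⊥)), (p1 ⅋ p1)
  [⊗]  ⊢ p0, p1, p1, (p0⊥ ⊗ (p1⊥ ⊗ p1⊥))
    [Ax]  ⊢ p0, p0⊥
    [⊗]  ⊢ p1, p1, (p1⊥ ⊗ p1⊥)
      [Ax]  ⊢ p1, p1⊥
      [Ax]  ⊢ p1, p1⊥

Result: YES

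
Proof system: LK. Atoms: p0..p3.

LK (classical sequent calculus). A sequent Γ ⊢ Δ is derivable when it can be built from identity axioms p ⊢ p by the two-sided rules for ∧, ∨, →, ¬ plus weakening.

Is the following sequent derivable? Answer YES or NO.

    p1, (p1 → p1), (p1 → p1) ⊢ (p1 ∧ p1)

Derivation (root first):
[→L] p1, (p1 → p1), (p1 → p1) ⊢ (p1 ∧ p1)
  [→L] p1, (p1 → p1) ⊢ p1
    [Ax] p1 ⊢ p1
    [Ax] p1 ⊢ p1
  [∧R] p1 ⊢ (p1 ∧ p1)
    [Ax] p1 ⊢ p1
    [Ax] p1 ⊢ p1

Result: YES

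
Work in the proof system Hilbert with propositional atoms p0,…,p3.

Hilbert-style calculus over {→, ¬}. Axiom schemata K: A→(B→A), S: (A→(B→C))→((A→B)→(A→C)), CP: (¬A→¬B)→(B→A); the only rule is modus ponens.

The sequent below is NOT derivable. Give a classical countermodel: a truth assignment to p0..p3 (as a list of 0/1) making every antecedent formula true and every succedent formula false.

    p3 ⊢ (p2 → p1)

Enumerate valuations to refute Γ ⊢ Δ:
  v=0000: Γ:[p3=F] Δ:[(p2 → p1)=T] refutes=False
  v=0001: Γ:[p3=T] Δ:[(p2 → p1)=T] refutes=False
  v=0010: Γ:[p3=F] Δ:[(p2 → p1)=F] refutes=False
  v=0011: Γ:[p3=T] Δ:[(p2 → p1)=F] refutes=True  ← countermodel

Result: [0, 0, 1, 1]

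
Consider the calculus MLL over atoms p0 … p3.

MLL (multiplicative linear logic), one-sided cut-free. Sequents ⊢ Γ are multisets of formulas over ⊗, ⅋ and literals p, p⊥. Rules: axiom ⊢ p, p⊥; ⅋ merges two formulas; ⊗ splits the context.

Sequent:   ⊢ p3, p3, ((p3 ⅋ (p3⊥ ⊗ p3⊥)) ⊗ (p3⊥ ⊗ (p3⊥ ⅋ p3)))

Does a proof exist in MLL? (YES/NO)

Proof tree:
[⊗]  ⊢ p3, p3, ((p3 ⅋ (p3⊥ ⊗ p3⊥)) ⊗ (p3⊥ ⊗ (p3⊥ ⅋ p3)))
  [⅋]  ⊢ p3, (p3 ⅋ (p3⊥ ⊗ p3⊥))
    [⊗]  ⊢ p3, p3, (p3⊥ ⊗ p3⊥)
      [Ax]  ⊢ p3, p3⊥
      [Ax]  ⊢ p3, p3⊥
  [⊗]  ⊢ p3, (p3⊥ ⊗ (p3⊥ ⅋ p3))
    [Ax]  ⊢ p3, p3⊥
    [⅋]  ⊢ (p3⊥ ⅋ p3)
      [Ax]  ⊢ p3, p3⊥

Result: YES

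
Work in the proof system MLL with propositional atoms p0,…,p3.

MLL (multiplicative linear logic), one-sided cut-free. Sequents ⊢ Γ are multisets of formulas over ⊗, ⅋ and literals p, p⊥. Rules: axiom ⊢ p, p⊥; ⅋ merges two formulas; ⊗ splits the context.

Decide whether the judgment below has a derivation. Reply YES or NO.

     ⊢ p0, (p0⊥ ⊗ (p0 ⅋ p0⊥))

Proof tree:
[⊗]  ⊢ p0, (p0⊥ ⊗ (p0 ⅋ p0⊥))
  [Ax]  ⊢ p0, p0⊥
  [⅋]  ⊢ (p0 ⅋ p0⊥)
    [Ax]  ⊢ p0, p0⊥

Result: YES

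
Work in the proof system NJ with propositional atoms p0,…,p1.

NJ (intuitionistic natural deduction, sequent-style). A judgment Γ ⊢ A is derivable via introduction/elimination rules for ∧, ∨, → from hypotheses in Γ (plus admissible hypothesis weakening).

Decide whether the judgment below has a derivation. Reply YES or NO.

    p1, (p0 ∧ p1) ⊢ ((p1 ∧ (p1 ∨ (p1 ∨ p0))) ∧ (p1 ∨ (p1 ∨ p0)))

Proof tree:
[∧I] p1, (p0 ∧ p1) ⊢ ((p1 ∧ (p1 ∨ (p1 ∨ p0))) ∧ (p1 ∨ (p1 ∨ p0)))
  [∧I] p1, (p0 ∧ p1) ⊢ (p1 ∧ (p1 ∨ (p1 ∨ p0)))
    [Wk] p1, (p0 ∧ p1) ⊢ p1
      [Ax] p1 ⊢ p1
    [∨I₂] p1 ⊢ (p1 ∨ (p1 ∨ p0))
      [∨I₁] p1 ⊢ (p1 ∨ p0)
        [Ax] p1 ⊢ p1
  [∨I₂] p1 ⊢ (p1 ∨ (p1 ∨ p0))
    [∨I₁] p1 ⊢ (p1 ∨ p0)
      [Ax] p1 ⊢ p1

Result: YES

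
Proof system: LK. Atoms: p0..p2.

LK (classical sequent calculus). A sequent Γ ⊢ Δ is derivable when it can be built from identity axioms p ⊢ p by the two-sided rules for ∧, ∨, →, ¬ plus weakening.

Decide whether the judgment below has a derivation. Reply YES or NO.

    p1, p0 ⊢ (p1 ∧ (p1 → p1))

Derivation trace:
[WL] p1, p0 ⊢ (p1 ∧ (p1 → p1))
  [∧R] p1 ⊢ (p1 ∧ (p1 → p1))
    [Ax] p1 ⊢ p1
    [→R]  ⊢ (p1 → p1)
      [Ax] p1 ⊢ p1

Result: YES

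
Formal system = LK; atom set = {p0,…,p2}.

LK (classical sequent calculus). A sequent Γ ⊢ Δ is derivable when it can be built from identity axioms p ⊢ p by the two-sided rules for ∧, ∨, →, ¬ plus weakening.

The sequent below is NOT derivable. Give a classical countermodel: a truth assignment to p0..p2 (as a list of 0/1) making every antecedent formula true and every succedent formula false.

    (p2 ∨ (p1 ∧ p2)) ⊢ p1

Enumerate valuations to refute Γ ⊢ Δ:
  v=000: Γ:[(p2 ∨ (p1 ∧ p2))=F] Δ:[p1=F] refutes=False
  v=001: Γ:[(p2 ∨ (p1 ∧ p2))=T] Δ:[p1=F] refutes=True  ← countermodel

Result: [0, 0, 1]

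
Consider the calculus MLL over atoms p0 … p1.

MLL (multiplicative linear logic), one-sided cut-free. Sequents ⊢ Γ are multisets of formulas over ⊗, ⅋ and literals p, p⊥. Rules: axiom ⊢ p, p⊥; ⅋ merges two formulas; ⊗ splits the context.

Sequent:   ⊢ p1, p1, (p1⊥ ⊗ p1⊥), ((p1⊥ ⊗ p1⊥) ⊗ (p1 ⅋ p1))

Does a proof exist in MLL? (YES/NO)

Proof tree:
[⊗]  ⊢ p1, p1, (p1⊥ ⊗ p1⊥), ((p1⊥ ⊗ p1⊥) ⊗ (p1 ⅋ p1))
  [⊗]  ⊢ p1, p1, (p1⊥ ⊗ p1⊥)
    [Ax]  ⊢ p1, p1⊥
    [Ax]  ⊢ p1, p1⊥
  [⅋]  ⊢ (p1⊥ ⊗ p1⊥), (p1 ⅋ p1)
    [⊗]  ⊢ p1, p1, (p1⊥ ⊗ p1⊥)
      [Ax]  ⊢ p1, p1⊥
      [Ax]  ⊢ p1, p1⊥

Result: YES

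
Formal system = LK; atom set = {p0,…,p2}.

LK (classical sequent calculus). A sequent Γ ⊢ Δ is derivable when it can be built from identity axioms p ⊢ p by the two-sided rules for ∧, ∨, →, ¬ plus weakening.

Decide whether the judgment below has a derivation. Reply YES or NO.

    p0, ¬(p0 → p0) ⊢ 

Derivation (root first):
[¬L] p0, ¬(p0 → p0) ⊢ 
  [→R] p0 ⊢ (p0 → p0)
    [WL] p0, p0 ⊢ p0
      [Ax] p0 ⊢ p0

Result: YES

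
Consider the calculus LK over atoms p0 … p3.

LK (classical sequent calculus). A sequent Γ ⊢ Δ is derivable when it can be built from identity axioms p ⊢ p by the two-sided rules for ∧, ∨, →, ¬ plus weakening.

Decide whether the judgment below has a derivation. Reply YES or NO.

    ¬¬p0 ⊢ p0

Derivation trace:
[¬L] ¬¬p0 ⊢ p0
  [¬R]  ⊢ p0, ¬p0
    [Ax] p0 ⊢ p0

Result: YES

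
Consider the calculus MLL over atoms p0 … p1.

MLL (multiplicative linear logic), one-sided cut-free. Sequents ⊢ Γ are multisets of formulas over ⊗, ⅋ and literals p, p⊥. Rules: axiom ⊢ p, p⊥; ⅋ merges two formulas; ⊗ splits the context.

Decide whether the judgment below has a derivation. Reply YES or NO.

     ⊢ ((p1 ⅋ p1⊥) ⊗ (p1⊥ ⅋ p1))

Derivation trace:
[⊗]  ⊢ ((p1 ⅋ p1⊥) ⊗ (p1⊥ ⅋ p1))
  [⅋]  ⊢ (p1 ⅋ p1⊥)
    [Ax]  ⊢ p1, p1⊥
  [⅋]  ⊢ (p1⊥ ⅋ p1)
    [Ax]  ⊢ p1, p1⊥

Result: YES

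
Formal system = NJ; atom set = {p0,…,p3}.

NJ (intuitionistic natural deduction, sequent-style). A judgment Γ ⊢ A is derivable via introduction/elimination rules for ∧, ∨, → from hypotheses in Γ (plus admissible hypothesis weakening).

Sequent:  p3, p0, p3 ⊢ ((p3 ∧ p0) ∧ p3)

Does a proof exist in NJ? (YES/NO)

Derivation trace:
[Wk] p3, p0, p3 ⊢ ((p3 ∧ p0) ∧ p3)
  [∧I] p3, p0 ⊢ ((p3 ∧ p0) ∧ p3)
    [∧I] p3, p0 ⊢ (p3 ∧ p0)
      [Ax] p3 ⊢ p3
      [Ax] p0 ⊢ p0
    [Ax] p3 ⊢ p3

Result: YES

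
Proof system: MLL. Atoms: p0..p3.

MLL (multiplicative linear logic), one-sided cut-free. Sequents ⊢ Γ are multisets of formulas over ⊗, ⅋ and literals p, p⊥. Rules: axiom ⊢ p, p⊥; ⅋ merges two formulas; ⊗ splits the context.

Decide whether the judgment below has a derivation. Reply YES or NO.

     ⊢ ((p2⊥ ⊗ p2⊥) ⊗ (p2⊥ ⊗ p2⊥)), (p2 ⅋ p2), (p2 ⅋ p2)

Derivation (root first):
[⅋]  ⊢ ((p2⊥ ⊗ p2⊥) ⊗ (p2⊥ ⊗ p2⊥)), (p2 ⅋ p2), (p2 ⅋ p2)
  [⅋]  ⊢ p2, p2, ((p2⊥ ⊗ p2⊥) ⊗ (p2⊥ ⊗ p2⊥)), (p2 ⅋ p2)
    [⊗]  ⊢ p2, p2, p2, p2, ((p2⊥ ⊗ p2⊥) ⊗ (p2⊥ ⊗ p2⊥))
      [⊗]  ⊢ p2, p2, (p2⊥ ⊗ p2⊥)
        [Ax]  ⊢ p2, p2⊥
        [Ax]  ⊢ p2, p2⊥
      [⊗]  ⊢ p2, p2, (p2⊥ ⊗ p2⊥)
        [Ax]  ⊢ p2, p2⊥
        [Ax]  ⊢ p2, p2⊥

Result: YES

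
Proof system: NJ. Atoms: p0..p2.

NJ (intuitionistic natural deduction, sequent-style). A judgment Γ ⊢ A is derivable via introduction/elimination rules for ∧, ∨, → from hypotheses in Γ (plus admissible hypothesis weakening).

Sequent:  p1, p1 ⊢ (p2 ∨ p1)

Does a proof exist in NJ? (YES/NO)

Proof tree:
[∨I₂] p1, p1 ⊢ (p2 ∨ p1)
  [Wk] p1, p1 ⊢ p1
    [Ax] p1 ⊢ p1

Result: YES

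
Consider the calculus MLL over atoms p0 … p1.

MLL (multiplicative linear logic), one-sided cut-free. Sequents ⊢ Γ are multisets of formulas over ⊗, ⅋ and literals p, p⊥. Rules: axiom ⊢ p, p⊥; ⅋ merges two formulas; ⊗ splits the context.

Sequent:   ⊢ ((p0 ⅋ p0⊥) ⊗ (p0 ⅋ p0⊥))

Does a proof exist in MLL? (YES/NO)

Derivation trace:
[⊗]  ⊢ ((p0 ⅋ p0⊥) ⊗ (p0 ⅋ p0⊥))
  [⅋]  ⊢ (p0 ⅋ p0⊥)
    [Ax]  ⊢ p0, p0⊥
  [⅋]  ⊢ (p0 ⅋ p0⊥)
    [Ax]  ⊢ p0, p0⊥

Result: YES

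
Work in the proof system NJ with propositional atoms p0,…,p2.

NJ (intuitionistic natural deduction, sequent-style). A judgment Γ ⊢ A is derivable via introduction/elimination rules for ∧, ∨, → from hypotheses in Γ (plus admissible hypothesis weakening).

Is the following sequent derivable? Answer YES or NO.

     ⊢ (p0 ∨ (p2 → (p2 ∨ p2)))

Derivation trace:
[∨I₂]  ⊢ (p0 ∨ (p2 → (p2 ∨ p2)))
  [→I]  ⊢ (p2 → (p2 ∨ p2))
    [∨I₂] p2 ⊢ (p2 ∨ p2)
      [Ax] p2 ⊢ p2

Result: YES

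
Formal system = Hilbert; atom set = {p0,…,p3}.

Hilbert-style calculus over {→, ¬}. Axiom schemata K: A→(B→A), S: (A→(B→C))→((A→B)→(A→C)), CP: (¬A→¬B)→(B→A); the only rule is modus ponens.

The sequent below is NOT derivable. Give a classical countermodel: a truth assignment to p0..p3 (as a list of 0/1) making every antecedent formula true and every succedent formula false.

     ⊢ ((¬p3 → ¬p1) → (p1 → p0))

Truth-table refutation:
  v=0000: Γ:[] Δ:[((¬p3 → ¬p1) → (p1 → p0))=T] refutes=False
  v=0001: Γ:[] Δ:[((¬p3 → ¬p1) → (p1 → p0))=T] refutes=False
  v=0010: Γ:[] Δ:[((¬p3 → ¬p1) → (p1 → p0))=T] refutes=False
  v=0011: Γ:[] Δ:[((¬p3 → ¬p1) → (p1 → p0))=T] refutes=False
  v=0100: Γ:[] Δ:[((¬p3 → ¬p1) → (p1 → p0))=T] refutes=False
  v=0101: Γ:[] Δ:[((¬p3 → ¬p1) → (p1 → p0))=F] refutes=True  ← countermodel

Result: [0, 1, 0, 1]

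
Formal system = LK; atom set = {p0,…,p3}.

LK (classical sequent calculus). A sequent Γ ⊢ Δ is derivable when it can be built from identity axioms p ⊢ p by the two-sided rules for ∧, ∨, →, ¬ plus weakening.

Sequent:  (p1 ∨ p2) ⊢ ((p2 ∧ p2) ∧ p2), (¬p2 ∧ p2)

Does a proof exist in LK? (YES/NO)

Search for a countermodel by truth-table:
  v=0000: Γ:[(p1 ∨ p2)=F] Δ:[((p2 ∧ p2) ∧ p2)=F, (¬p2 ∧ p2)=F] refutes=False
  v=0001: Γ:[(p1 ∨ p2)=F] Δ:[((p2 ∧ p2) ∧ p2)=F, (¬p2 ∧ p2)=F] refutes=False
  v=0010: Γ:[(p1 ∨ p2)=T] Δ:[((p2 ∧ p2) ∧ p2)=T, (¬p2 ∧ p2)=F] refutes=False
  v=0011: Γ:[(p1 ∨ p2)=T] Δ:[((p2 ∧ p2) ∧ p2)=T, (¬p2 ∧ p2)=F] refutes=False
  v=0100: Γ:[(p1 ∨ p2)=T] Δ:[((p2 ∧ p2) ∧ p2)=F, (¬p2 ∧ p2)=F] refutes=True  ← countermodel

Result: NO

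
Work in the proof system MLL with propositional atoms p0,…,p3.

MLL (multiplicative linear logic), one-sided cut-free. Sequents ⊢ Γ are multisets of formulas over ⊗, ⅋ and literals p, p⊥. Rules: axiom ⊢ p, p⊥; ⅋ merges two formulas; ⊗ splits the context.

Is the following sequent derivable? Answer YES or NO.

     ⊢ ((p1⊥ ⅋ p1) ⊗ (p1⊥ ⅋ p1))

Proof tree:
[⊗]  ⊢ ((p1⊥ ⅋ p1) ⊗ (p1⊥ ⅋ p1))
  [⅋]  ⊢ (p1⊥ ⅋ p1)
    [Ax]  ⊢ p1, p1⊥
  [⅋]  ⊢ (p1⊥ ⅋ p1)
    [Ax]  ⊢ p1, p1⊥

Result: YES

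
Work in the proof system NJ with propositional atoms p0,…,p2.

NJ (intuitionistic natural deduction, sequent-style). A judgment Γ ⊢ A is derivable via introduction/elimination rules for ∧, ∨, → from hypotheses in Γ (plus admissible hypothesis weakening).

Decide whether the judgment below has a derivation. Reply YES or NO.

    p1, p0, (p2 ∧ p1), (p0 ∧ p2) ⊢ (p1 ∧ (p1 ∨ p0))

Derivation trace:
[∧I] p1, p0, (p2 ∧ p1), (p0 ∧ p2) ⊢ (p1 ∧ (p1 ∨ p0))
  [Ax] p1 ⊢ p1
  [∨I₂] p0, (p0 ∧ p2), (p2 ∧ p1) ⊢ (p1 ∨ p0)
    [Wk] p0, (p0 ∧ p2), (p2 ∧ p1) ⊢ p0
      [Wk] p0, (p0 ∧ p2) ⊢ p0
        [Ax] p0 ⊢ p0

Result: YES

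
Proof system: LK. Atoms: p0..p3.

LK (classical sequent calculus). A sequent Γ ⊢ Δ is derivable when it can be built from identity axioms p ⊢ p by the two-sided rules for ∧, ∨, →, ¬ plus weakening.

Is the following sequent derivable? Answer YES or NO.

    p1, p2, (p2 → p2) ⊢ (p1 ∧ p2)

Derivation trace:
[∧R] p1, p2, (p2 → p2) ⊢ (p1 ∧ p2)
  [Ax] p1 ⊢ p1
  [→L] p2, (p2 → p2) ⊢ p2
    [Ax] p2 ⊢ p2
    [Ax] p2 ⊢ p2

Result: YES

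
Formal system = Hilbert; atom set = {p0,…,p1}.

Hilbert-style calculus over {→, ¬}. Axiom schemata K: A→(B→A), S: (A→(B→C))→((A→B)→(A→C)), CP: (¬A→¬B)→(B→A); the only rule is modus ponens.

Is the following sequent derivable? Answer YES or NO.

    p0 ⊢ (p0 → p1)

Truth-table refutation:
  v=00: Γ:[p0=F] Δ:[(p0 → p1)=T] refutes=False
  v=01: Γ:[p0=F] Δ:[(p0 → p1)=T] refutes=False
  v=10: Γ:[p0=T] Δ:[(p0 → p1)=F] refutes=True  ← countermodel

Result: NO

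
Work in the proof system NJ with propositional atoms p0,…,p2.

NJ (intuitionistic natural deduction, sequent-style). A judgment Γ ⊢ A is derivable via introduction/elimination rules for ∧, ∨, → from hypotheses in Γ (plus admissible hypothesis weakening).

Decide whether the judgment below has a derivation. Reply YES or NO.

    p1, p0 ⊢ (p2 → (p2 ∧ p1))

Derivation (root first):
[Wk] p1, p0 ⊢ (p2 → (p2 ∧ p1))
  [→I] p1 ⊢ (p2 → (p2 ∧ p1))
    [∧I] p1, p2 ⊢ (p2 ∧ p1)
      [Ax] p2 ⊢ p2
      [Ax] p1 ⊢ p1

Result: YES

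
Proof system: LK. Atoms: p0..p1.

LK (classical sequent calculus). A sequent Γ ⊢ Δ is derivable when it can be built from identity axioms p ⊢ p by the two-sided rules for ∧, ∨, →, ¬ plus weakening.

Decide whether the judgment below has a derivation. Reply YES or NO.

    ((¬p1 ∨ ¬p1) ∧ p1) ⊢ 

Derivation trace:
[∧L] ((¬p1 ∨ ¬p1) ∧ p1) ⊢ 
  [∨L] p1, (¬p1 ∨ ¬p1) ⊢ 
    [¬L] p1, ¬p1 ⊢ 
      [Ax] p1 ⊢ p1
    [¬L] p1, ¬p1 ⊢ 
      [Ax] p1 ⊢ p1

Result: YES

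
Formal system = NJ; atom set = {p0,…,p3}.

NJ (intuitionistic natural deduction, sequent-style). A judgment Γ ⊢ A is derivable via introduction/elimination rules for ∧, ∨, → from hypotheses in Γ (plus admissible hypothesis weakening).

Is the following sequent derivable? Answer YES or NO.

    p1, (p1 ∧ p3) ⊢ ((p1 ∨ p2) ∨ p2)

Proof tree:
[∨I₁] p1, (p1 ∧ p3) ⊢ ((p1 ∨ p2) ∨ p2)
  [∨I₁] p1, (p1 ∧ p3) ⊢ (p1 ∨ p2)
    [Wk] p1, (p1 ∧ p3) ⊢ p1
      [Ax] p1 ⊢ p1

Result: YES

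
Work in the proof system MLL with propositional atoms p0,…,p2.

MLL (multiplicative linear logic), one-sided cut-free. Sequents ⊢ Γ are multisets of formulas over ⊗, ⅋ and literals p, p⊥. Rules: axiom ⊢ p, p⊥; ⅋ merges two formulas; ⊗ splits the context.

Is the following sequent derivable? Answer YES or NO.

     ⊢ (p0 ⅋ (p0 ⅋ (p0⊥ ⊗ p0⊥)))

Derivation trace:
[⅋]  ⊢ (p0 ⅋ (p0 ⅋ (p0⊥ ⊗ p0⊥)))
  [⅋]  ⊢ p0, (p0 ⅋ (p0⊥ ⊗ p0⊥))
    [⊗]  ⊢ p0, p0, (p0⊥ ⊗ p0⊥)
      [Ax]  ⊢ p0, p0⊥
      [Ax]  ⊢ p0, p0⊥

Result: YES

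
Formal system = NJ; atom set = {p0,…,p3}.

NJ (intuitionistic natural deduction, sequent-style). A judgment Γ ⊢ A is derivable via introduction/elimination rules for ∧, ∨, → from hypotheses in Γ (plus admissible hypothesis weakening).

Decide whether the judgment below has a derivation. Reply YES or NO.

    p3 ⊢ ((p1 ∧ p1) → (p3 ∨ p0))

Derivation (root first):
[→I] p3 ⊢ ((p1 ∧ p1) → (p3 ∨ p0))
  [∨I₁] p3, (p1 ∧ p1) ⊢ (p3 ∨ p0)
    [Wk] p3, (p1 ∧ p1) ⊢ p3
      [Ax] p3 ⊢ p3

Result: YES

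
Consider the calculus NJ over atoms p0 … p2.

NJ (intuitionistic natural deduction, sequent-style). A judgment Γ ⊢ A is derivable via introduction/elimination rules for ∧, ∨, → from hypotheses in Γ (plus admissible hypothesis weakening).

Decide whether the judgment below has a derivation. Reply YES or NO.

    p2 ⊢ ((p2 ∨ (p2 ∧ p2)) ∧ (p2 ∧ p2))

Derivation (root first):
[∧I] p2 ⊢ ((p2 ∨ (p2 ∧ p2)) ∧ (p2 ∧ p2))
  [∨I₂] p2 ⊢ (p2 ∨ (p2 ∧ p2))
    [∧I] p2 ⊢ (p2 ∧ p2)
      [Ax] p2 ⊢ p2
      [Ax] p2 ⊢ p2
  [∧I] p2 ⊢ (p2 ∧ p2)
    [Ax] p2 ⊢ p2
    [Ax] p2 ⊢ p2

Result: YES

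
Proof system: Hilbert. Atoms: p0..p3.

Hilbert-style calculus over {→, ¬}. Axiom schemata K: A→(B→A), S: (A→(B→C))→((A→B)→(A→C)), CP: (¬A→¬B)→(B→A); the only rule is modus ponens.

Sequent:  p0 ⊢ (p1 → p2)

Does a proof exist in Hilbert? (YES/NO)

Search for a countermodel by truth-table:
  v=0000: Γ:[p0=F] Δ:[(p1 → p2)=T] refutes=False
  v=0001: Γ:[p0=F] Δ:[(p1 → p2)=T] refutes=False
  v=0010: Γ:[p0=F] Δ:[(p1 → p2)=T] refutes=False
  v=0011: Γ:[p0=F] Δ:[(p1 → p2)=T] refutes=False
  v=0100: Γ:[p0=F] Δ:[(p1 → p2)=F] refutes=False
  v=0101: Γ:[p0=F] Δ:[(p1 → p2)=F] refutes=False
  v=0110: Γ:[p0=F] Δ:[(p1 → p2)=T] refutes=False
  v=0111: Γ:[p0=F] Δ:[(p1 → p2)=T] refutes=False
  v=1000: Γ:[p0=T] Δ:[(p1 → p2)=T] refutes=False
  v=1001: Γ:[p0=T] Δ:[(p1 → p2)=T] refutes=False
  v=1010: Γ:[p0=T] Δ:[(p1 → p2)=T] refutes=False
  v=1011: Γ:[p0=T] Δ:[(p1 → p2)=T] refutes=False
  v=1100: Γ:[p0=T] Δ:[(p1 → p2)=F] refutes=True  ← countermodel

Result: NO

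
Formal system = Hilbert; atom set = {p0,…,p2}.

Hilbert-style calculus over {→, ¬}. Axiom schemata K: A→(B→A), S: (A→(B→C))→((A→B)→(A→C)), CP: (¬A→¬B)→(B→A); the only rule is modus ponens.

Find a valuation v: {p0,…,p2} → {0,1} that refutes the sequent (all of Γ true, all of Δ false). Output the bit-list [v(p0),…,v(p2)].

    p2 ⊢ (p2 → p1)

Enumerate valuations to refute Γ ⊢ Δ:
  v=000: Γ:[p2=F] Δ:[(p2 → p1)=T] refutes=False
  v=001: Γ:[p2=T] Δ:[(p2 → p1)=F] refutes=True  ← countermodel

Result: [0, 0, 1]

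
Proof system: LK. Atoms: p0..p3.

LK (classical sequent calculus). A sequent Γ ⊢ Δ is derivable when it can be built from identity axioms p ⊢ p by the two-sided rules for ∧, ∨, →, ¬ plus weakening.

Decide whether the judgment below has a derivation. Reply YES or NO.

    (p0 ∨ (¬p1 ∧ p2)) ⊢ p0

Truth-table refutation:
  v=0000: Γ:[(p0 ∨ (¬p1 ∧ p2))=F] Δ:[p0=F] refutes=False
  v=0001: Γ:[(p0 ∨ (¬p1 ∧ p2))=F] Δ:[p0=F] refutes=False
  v=0010: Γ:[(p0 ∨ (¬p1 ∧ p2))=T] Δ:[p0=F] refutes=True  ← countermodel

Result: NO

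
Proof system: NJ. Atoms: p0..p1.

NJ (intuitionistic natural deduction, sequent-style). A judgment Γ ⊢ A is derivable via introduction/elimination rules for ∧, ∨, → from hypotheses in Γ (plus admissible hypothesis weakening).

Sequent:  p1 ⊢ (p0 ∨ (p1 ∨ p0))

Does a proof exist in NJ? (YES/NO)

Derivation (root first):
[∨I₂] p1 ⊢ (p0 ∨ (p1 ∨ p0))
  [∨I₁] p1 ⊢ (p1 ∨ p0)
    [Ax] p1 ⊢ p1

Result: YES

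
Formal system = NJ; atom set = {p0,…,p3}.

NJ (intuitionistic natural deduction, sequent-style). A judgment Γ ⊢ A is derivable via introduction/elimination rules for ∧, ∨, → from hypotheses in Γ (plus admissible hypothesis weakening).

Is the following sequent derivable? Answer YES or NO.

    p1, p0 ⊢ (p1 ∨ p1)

Derivation (root first):
[Wk] p1, p0 ⊢ (p1 ∨ p1)
  [∨I₁] p1 ⊢ (p1 ∨ p1)
    [Ax] p1 ⊢ p1

Result: YES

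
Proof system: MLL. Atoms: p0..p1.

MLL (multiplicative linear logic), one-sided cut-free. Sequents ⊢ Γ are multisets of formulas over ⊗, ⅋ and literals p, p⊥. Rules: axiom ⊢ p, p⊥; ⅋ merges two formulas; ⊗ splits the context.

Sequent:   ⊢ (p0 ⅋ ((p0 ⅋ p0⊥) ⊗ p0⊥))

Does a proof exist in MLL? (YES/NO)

Derivation trace:
[⅋]  ⊢ (p0 ⅋ ((p0 ⅋ p0⊥) ⊗ p0⊥))
  [⊗]  ⊢ p0, ((p0 ⅋ p0⊥) ⊗ p0⊥)
    [⅋]  ⊢ (p0 ⅋ p0⊥)
      [Ax]  ⊢ p0, p0⊥
    [Ax]  ⊢ p0, p0⊥

Result: YES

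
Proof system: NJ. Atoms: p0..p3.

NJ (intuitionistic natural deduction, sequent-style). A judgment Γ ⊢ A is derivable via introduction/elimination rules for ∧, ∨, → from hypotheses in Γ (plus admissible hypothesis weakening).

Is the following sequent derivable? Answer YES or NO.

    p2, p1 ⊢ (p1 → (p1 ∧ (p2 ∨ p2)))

Proof tree:
[→I] p2, p1 ⊢ (p1 → (p1 ∧ (p2 ∨ p2)))
  [Wk] p1, p2, p1 ⊢ (p1 ∧ (p2 ∨ p2))
    [∧I] p1, p2 ⊢ (p1 ∧ (p2 ∨ p2))
      [Ax] p1 ⊢ p1
      [∨I₂] p2 ⊢ (p2 ∨ p2)
        [Ax] p2 ⊢ p2

Result: YES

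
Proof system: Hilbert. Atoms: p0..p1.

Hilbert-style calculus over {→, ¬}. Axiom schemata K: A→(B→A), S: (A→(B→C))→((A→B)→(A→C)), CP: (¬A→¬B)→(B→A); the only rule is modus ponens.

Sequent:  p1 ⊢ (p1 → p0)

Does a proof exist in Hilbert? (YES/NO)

Truth-table refutation:
  v=00: Γ:[p1=F] Δ:[(p1 → p0)=T] refutes=False
  v=01: Γ:[p1=T] Δ:[(p1 → p0)=F] refutes=True  ← countermodel

Result: NO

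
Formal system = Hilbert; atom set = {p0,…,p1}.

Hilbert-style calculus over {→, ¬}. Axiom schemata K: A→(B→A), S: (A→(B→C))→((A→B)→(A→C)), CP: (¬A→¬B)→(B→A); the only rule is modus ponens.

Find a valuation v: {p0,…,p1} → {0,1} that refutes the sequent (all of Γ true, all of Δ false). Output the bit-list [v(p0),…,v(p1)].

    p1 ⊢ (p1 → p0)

Truth-table refutation:
  v=00: Γ:[p1=F] Δ:[(p1 → p0)=T] refutes=False
  v=01: Γ:[p1=T] Δ:[(p1 → p0)=F] refutes=True  ← countermodel

Result: [0, 1]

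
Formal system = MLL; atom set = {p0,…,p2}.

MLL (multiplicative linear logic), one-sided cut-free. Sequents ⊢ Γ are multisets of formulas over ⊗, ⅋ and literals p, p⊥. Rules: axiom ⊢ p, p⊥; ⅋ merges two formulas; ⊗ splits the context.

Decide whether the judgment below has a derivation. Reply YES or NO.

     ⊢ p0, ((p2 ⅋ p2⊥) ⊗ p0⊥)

Derivation trace:
[⊗]  ⊢ p0, ((p2 ⅋ p2⊥) ⊗ p0⊥)
  [⅋]  ⊢ (p2 ⅋ p2⊥)
    [Ax]  ⊢ p2, p2⊥
  [Ax]  ⊢ p0, p0⊥

Result: YES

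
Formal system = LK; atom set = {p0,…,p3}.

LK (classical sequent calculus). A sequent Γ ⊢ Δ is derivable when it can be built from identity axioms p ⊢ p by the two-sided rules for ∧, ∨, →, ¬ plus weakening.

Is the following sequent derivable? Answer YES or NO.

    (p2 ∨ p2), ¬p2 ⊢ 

Proof tree:
[¬L] (p2 ∨ p2), ¬p2 ⊢ 
  [∨L] (p2 ∨ p2) ⊢ p2
    [Ax] p2 ⊢ p2
    [Ax] p2 ⊢ p2

Result: YES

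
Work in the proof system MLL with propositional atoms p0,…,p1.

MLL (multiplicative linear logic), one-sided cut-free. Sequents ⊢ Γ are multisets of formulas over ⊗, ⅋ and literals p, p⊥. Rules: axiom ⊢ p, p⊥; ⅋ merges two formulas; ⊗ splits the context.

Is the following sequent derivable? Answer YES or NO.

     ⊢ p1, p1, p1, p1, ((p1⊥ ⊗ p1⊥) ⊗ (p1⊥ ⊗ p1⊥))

Derivation (root first):
[⊗]  ⊢ p1, p1, p1, p1, ((p1⊥ ⊗ p1⊥) ⊗ (p1⊥ ⊗ p1⊥))
  [⊗]  ⊢ p1, p1, (p1⊥ ⊗ p1⊥)
    [Ax]  ⊢ p1, p1⊥
    [Ax]  ⊢ p1, p1⊥
  [⊗]  ⊢ p1, p1, (p1⊥ ⊗ p1⊥)
    [Ax]  ⊢ p1, p1⊥
    [Ax]  ⊢ p1, p1⊥

Result: YES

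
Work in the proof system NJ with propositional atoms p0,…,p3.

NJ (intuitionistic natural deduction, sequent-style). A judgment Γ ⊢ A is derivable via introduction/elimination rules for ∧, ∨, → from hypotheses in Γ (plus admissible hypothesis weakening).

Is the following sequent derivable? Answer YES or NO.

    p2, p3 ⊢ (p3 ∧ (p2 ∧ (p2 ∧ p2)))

Derivation (root first):
[∧I] p2, p3 ⊢ (p3 ∧ (p2 ∧ (p2 ∧ p2)))
  [Ax] p3 ⊢ p3
  [∧I] p2 ⊢ (p2 ∧ (p2 ∧ p2))
    [Ax] p2 ⊢ p2
    [∧I] p2 ⊢ (p2 ∧ p2)
      [Ax] p2 ⊢ p2
      [Ax] p2 ⊢ p2

Result: YES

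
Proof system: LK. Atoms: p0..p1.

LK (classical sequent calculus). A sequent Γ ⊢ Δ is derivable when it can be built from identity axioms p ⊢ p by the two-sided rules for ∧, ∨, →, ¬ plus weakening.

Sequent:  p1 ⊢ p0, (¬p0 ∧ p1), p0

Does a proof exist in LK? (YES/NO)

Derivation trace:
[WR] p1 ⊢ p0, (¬p0 ∧ p1), p0
  [∧R] p1 ⊢ p0, (¬p0 ∧ p1)
    [¬R]  ⊢ p0, ¬p0
      [Ax] p0 ⊢ p0
    [Ax] p1 ⊢ p1

Result: YES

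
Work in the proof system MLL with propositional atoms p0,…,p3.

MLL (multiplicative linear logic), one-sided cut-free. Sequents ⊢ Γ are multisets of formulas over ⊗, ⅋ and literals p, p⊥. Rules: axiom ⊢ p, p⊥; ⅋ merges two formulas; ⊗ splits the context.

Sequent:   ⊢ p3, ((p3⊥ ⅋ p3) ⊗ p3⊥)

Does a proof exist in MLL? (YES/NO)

Derivation (root first):
[⊗]  ⊢ p3, ((p3⊥ ⅋ p3) ⊗ p3⊥)
  [⅋]  ⊢ (p3⊥ ⅋ p3)
    [Ax]  ⊢ p3, p3⊥
  [Ax]  ⊢ p3, p3⊥

Result: YES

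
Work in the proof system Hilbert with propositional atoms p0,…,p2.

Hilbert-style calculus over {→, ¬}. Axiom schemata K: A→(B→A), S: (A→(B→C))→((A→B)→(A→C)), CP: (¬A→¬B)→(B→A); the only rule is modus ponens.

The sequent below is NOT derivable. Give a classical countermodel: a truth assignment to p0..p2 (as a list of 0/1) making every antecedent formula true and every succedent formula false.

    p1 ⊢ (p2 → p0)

Search for a countermodel by truth-table:
  v=000: Γ:[p1=F] Δ:[(p2 → p0)=T] refutes=False
  v=001: Γ:[p1=F] Δ:[(p2 → p0)=F] refutes=False
  v=010: Γ:[p1=T] Δ:[(p2 → p0)=T] refutes=False
  v=011: Γ:[p1=T] Δ:[(p2 → p0)=F] refutes=True  ← countermodel

Result: [0, 1, 1]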